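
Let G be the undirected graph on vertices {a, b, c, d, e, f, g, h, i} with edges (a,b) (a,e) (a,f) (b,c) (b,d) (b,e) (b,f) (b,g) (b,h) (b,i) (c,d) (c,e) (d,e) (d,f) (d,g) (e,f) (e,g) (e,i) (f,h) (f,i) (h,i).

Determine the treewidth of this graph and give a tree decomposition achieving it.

Every bag has size at most 4, so the width is 4 − 1 = 3 and tw(G) ≤ 3. On the other hand G contains the 4-clique {b, d, e, g}. A clique must lie in a single bag of any decomposition, so no decomposition can have width below 3. Therefore the treewidth is 3.

Treewidth 3.
One such decomposition:
Bags: B1 = {b, d, e, f}  B2 = {b, e, f, i}  B3 = {b, d, e, g}  B4 = {b, c, d, e}  B5 = {a, b, e, f}  B6 = {b, f, h, i}
Tree: B1–B2, B1–B3, B1–B4, B2–B5, B2–B6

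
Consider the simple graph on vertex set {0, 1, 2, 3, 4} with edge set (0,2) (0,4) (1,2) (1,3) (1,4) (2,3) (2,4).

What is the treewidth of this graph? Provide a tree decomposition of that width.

Treewidth 2.
One such decomposition:
Bags: B1 = {0, 2, 4}  B2 = {1, 2, 4}  B3 = {1, 2, 3}
Tree: B1–B2, B2–B3

The largest bag has 3 vertices, giving width 2; this decomposition certifies tw(G) ≤ 2. For the lower bound, the 3 vertices {0, 2, 4} are pairwise adjacent, and any tree decomposition puts a clique entirely inside one bag — forcing width ≥ 2. The upper and lower bounds meet at 2, so that is the treewidth.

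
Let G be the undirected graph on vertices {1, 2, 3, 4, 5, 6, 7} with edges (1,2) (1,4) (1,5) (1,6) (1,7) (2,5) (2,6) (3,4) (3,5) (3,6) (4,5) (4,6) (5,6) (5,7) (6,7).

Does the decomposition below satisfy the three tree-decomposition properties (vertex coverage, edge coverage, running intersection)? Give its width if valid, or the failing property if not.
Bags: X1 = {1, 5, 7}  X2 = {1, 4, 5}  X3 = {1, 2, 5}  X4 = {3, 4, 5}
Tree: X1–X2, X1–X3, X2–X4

No — vertex 6 appears in no bag.

A tree decomposition must satisfy three properties: every vertex lies in some bag; for every edge, both endpoints lie together in some bag; and for every vertex, the bags containing it form a connected subtree. Here vertex 6 appears in no bag, so the decomposition is invalid.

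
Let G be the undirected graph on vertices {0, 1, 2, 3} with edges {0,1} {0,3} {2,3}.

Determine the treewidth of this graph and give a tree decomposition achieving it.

Treewidth 1.
Bags: B1 = {2, 3}  B2 = {0, 3}  B3 = {0, 1}
Tree: B1–B2, B2–B3

The largest bag has 2 vertices, giving width 1; this decomposition certifies tw(G) ≤ 1. Since G has at least one edge (e.g. 2–3), it is not an edgeless graph, so tw(G) ≥ 1. Combining the bounds, tw(G) = 1.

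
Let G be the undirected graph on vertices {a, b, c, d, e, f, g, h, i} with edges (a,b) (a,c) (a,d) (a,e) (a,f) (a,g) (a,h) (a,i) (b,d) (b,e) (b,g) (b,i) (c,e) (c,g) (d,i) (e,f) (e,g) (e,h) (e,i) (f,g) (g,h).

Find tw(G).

3

A width-3 tree decomposition is:
Bags: B1 = {a, c, e, g}  B2 = {a, b, e, g}  B3 = {a, e, g, h}  B4 = {a, b, e, i}  B5 = {a, b, d, i}  B6 = {a, e, f, g}
Tree: B1–B2, B1–B3, B2–B4, B4–B5, B1–B6
Each bag holds 4 vertices, so the decomposition has width 3, which upper-bounds the treewidth. For the lower bound, the 4 vertices {a, b, d, i} are pairwise adjacent, and any tree decomposition puts a clique entirely inside one bag — forcing width ≥ 3. The upper and lower bounds meet at 3, so that is the treewidth.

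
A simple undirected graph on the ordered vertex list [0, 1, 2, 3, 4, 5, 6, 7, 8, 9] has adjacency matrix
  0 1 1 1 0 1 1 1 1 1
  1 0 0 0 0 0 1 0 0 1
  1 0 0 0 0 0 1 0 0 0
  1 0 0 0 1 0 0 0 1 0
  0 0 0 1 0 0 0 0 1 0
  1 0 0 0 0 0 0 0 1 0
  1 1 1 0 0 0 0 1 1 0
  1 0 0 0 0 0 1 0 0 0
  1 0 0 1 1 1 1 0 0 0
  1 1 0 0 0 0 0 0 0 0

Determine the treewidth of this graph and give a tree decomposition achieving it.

Every bag has size at most 3, so the width is 3 − 1 = 2 and tw(G) ≤ 2. On the other hand G contains the 3-clique {0, 1, 9}. A clique must lie in a single bag of any decomposition, so no decomposition can have width below 2. The upper and lower bounds meet at 2, so that is the treewidth.

Treewidth 2.
One such decomposition:
Bags: B1 = {0, 1, 9}  B2 = {0, 1, 6}  B3 = {0, 6, 8}  B4 = {0, 2, 6}  B5 = {0, 5, 8}  B6 = {0, 6, 7}  B7 = {0, 3, 8}  B8 = {3, 4, 8}
Tree: B1–B2, B2–B3, B2–B4, B3–B5, B2–B6, B3–B7, B7–B8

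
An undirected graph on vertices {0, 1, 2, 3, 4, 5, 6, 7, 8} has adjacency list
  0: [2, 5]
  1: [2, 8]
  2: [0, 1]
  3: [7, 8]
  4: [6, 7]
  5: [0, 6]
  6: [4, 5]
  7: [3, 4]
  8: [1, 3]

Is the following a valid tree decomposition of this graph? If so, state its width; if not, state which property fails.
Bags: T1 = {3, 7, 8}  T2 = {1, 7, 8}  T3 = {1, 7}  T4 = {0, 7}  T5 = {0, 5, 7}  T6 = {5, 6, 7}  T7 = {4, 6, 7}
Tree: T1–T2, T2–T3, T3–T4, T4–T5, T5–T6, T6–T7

A tree decomposition must satisfy three properties: every vertex lies in some bag; for every edge, both endpoints lie together in some bag; and for every vertex, the bags containing it form a connected subtree. Here vertex 2 appears in no bag, so the decomposition is invalid.

No — vertex 2 appears in no bag.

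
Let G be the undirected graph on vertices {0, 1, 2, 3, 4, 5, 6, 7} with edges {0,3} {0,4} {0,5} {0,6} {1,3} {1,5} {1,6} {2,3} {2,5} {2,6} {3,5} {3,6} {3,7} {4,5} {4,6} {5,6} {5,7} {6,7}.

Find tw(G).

3

A width-3 tree decomposition is:
Bags: B1 = {3, 5, 6, 7}  B2 = {0, 3, 5, 6}  B3 = {0, 4, 5, 6}  B4 = {2, 3, 5, 6}  B5 = {1, 3, 5, 6}
Tree: B1–B2, B2–B3, B2–B4, B2–B5
Each bag holds 4 vertices, so the decomposition has width 3, which upper-bounds the treewidth. Conversely, {0, 3, 5, 6} is a clique of size 4, and the vertices of any clique must share a bag in every tree decomposition; so some bag has ≥ 4 vertices and tw(G) ≥ 3. Combining the bounds, tw(G) = 3.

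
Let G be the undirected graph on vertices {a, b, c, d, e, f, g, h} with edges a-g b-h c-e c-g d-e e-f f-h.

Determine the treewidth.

1

A width-1 tree decomposition is:
Bags: B1 = {f, h}  B2 = {e, f}  B3 = {c, e}  B4 = {c, g}  B5 = {d, e}  B6 = {b, h}  B7 = {a, g}
Tree: B1–B2, B2–B3, B3–B4, B3–B5, B1–B6, B4–B7
Each bag holds 2 vertices, so the decomposition has width 1, which upper-bounds the treewidth. Any graph with an edge has treewidth ≥ 1, and G has the edge f–h. Hence tw(G) = 1 exactly.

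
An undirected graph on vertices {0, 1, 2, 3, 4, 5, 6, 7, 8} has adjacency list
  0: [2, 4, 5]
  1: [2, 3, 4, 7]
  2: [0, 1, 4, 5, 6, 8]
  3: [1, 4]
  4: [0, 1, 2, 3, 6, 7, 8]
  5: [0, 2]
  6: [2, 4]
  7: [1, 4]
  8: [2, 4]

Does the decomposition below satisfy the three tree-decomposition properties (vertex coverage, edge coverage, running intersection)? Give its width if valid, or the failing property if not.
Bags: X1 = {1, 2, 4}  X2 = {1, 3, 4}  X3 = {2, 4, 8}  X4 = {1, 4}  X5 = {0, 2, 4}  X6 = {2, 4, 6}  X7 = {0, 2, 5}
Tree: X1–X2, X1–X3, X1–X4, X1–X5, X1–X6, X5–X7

No — vertex 7 appears in no bag.

A tree decomposition must satisfy three properties: every vertex lies in some bag; for every edge, both endpoints lie together in some bag; and for every vertex, the bags containing it form a connected subtree. Here vertex 7 appears in no bag, so the decomposition is invalid.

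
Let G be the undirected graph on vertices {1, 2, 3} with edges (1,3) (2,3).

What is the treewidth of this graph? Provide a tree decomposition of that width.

Treewidth 1.
One such decomposition:
Bags: B1 = {2, 3}  B2 = {1, 3}
Tree: B1–B2

The largest bag has 2 vertices, giving width 1; this decomposition certifies tw(G) ≤ 1. G has an edge, so its treewidth is at least 1. Therefore the treewidth is 1.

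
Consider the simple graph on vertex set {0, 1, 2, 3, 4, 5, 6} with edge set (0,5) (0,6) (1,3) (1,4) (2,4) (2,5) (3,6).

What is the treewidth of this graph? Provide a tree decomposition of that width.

Each bag holds 3 vertices, so the decomposition has width 2, which upper-bounds the treewidth. The edges 0–5–2–4–1–3–6–0 form a cycle, so G is not a tree and its treewidth is at least 2. The upper and lower bounds meet at 2, so that is the treewidth.

Treewidth 2.
Bags: B1 = {0, 2, 5}  B2 = {0, 2, 4}  B3 = {0, 1, 4}  B4 = {0, 1, 3}  B5 = {0, 3, 6}
Tree: B1–B2, B2–B3, B3–B4, B4–B5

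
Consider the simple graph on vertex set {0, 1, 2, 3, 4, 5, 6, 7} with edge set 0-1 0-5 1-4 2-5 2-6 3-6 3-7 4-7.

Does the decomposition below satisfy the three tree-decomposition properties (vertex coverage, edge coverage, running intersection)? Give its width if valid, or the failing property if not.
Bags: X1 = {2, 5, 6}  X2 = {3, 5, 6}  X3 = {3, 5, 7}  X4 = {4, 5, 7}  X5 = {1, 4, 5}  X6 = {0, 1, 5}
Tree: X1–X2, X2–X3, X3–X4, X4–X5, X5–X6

Checking the three conditions: (i) the bags cover all of {0, 1, 2, 3, 4, 5, 6, 7}; (ii) for each edge, some bag contains both endpoints; (iii) the bags containing any fixed vertex form a subtree. All hold, so the decomposition is valid with width 3 − 1 = 2.

Yes; width 2.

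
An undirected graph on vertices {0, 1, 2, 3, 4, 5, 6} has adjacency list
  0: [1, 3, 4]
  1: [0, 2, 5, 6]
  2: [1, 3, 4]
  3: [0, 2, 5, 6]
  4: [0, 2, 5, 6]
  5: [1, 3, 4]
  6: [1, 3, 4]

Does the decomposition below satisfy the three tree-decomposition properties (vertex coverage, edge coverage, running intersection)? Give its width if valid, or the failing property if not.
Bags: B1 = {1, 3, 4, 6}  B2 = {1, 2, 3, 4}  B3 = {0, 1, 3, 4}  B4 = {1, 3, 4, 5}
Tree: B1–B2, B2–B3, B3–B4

Yes; width 3.

Vertex coverage: the bags together contain {0, 1, 2, 3, 4, 5, 6}, the full vertex set. Edge coverage: each edge of G has both endpoints in at least one bag. Running intersection: for every vertex, the bags containing it form a connected subtree. All three properties hold, so this is a valid tree decomposition of width max|bag| − 1 = 3, and hence tw(G) ≤ 3.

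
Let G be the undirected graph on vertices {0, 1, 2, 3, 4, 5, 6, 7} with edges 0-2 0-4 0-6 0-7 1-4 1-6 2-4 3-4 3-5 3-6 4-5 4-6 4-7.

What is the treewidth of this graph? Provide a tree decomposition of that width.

Every bag has size at most 3, so the width is 3 − 1 = 2 and tw(G) ≤ 2. For the lower bound, the 3 vertices {0, 2, 4} are pairwise adjacent, and any tree decomposition puts a clique entirely inside one bag — forcing width ≥ 2. Combining the bounds, tw(G) = 2.

Treewidth 2.
One optimal decomposition is:
Bags: B1 = {1, 4, 6}  B2 = {3, 4, 6}  B3 = {0, 4, 6}  B4 = {0, 2, 4}  B5 = {3, 4, 5}  B6 = {0, 4, 7}
Tree: B1–B2, B2–B3, B3–B4, B2–B5, B4–B6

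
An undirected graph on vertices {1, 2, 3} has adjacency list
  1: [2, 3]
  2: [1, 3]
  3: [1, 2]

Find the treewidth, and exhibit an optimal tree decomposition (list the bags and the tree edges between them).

With just one bag of size 3, the width is 3 − 1 = 2, so tw(G) ≤ 2. On the other hand G contains the 3-clique {1, 2, 3}. A clique must lie in a single bag of any decomposition, so no decomposition can have width below 2. Therefore the treewidth is 2.

Treewidth 2.
Bags: B1 = {1, 2, 3}
Tree: (single bag)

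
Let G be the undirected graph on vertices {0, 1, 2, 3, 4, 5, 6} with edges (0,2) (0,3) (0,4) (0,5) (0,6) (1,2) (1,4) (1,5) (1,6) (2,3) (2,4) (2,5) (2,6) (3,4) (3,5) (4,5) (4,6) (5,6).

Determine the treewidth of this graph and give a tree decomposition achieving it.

The largest bag has 5 vertices, giving width 4; this decomposition certifies tw(G) ≤ 4. Conversely, {0, 2, 3, 4, 5} is a clique of size 5, and the vertices of any clique must share a bag in every tree decomposition; so some bag has ≥ 5 vertices and tw(G) ≥ 4. Combining the bounds, tw(G) = 4.

Treewidth 4.
One such decomposition:
Bags: B1 = {0, 2, 4, 5, 6}  B2 = {1, 2, 4, 5, 6}  B3 = {0, 2, 3, 4, 5}
Tree: B1–B2, B1–B3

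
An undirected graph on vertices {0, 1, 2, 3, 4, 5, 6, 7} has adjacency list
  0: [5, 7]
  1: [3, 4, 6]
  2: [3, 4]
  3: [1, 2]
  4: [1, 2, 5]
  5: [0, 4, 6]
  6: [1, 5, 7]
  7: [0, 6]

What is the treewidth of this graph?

A width-2 tree decomposition is:
Bags: B1 = {2, 3, 4}  B2 = {1, 3, 4}  B3 = {1, 4, 5}  B4 = {1, 5, 6}  B5 = {0, 5, 6}  B6 = {0, 6, 7}
Tree: B1–B2, B2–B3, B3–B4, B4–B5, B5–B6
Every bag has size at most 3, so the width is 3 − 1 = 2 and tw(G) ≤ 2. For the lower bound, G contains the cycle 2–3–1–4–2, so G is not a forest; only forests have treewidth ≤ 1, hence tw(G) ≥ 2. Combining the bounds, tw(G) = 2.

2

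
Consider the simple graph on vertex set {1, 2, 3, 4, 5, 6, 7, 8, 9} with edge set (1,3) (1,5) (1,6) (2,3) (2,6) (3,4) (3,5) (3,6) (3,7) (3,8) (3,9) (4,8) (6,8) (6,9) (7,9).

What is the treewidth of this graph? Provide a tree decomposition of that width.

The largest bag has 3 vertices, giving width 2; this decomposition certifies tw(G) ≤ 2. Conversely, {3, 4, 8} is a clique of size 3, and the vertices of any clique must share a bag in every tree decomposition; so some bag has ≥ 3 vertices and tw(G) ≥ 2. Therefore the treewidth is 2.

Treewidth 2.
Bags: B1 = {1, 3, 6}  B2 = {3, 6, 8}  B3 = {3, 6, 9}  B4 = {3, 4, 8}  B5 = {3, 7, 9}  B6 = {2, 3, 6}  B7 = {1, 3, 5}
Tree: B1–B2, B1–B3, B2–B4, B3–B5, B1–B6, B1–B7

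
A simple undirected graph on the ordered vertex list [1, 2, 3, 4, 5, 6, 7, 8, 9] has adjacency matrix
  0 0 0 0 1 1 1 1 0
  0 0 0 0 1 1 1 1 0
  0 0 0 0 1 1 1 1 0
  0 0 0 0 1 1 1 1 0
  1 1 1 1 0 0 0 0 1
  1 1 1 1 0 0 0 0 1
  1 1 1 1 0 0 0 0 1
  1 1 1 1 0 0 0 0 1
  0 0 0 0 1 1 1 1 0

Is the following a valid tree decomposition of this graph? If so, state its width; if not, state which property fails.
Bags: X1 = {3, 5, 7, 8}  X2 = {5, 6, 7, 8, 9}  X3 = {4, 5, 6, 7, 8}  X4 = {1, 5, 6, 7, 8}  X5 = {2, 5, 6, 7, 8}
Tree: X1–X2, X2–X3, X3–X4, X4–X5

No — edge (6,3) lies in no bag.

A tree decomposition must satisfy three properties: every vertex lies in some bag; for every edge, both endpoints lie together in some bag; and for every vertex, the bags containing it form a connected subtree. Here edge (6,3) lies in no bag, so the decomposition is invalid.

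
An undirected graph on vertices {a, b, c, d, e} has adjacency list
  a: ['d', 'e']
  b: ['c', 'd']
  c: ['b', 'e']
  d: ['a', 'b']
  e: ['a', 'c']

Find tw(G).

A width-2 tree decomposition is:
Bags: B1 = {a, c, e}  B2 = {a, c, d}  B3 = {b, c, d}
Tree: B1–B2, B2–B3
The largest bag has 3 vertices, giving width 2; this decomposition certifies tw(G) ≤ 2. For the lower bound, G contains the cycle c–e–a–d–b–c, so G is not a forest; only forests have treewidth ≤ 1, hence tw(G) ≥ 2. Combining the bounds, tw(G) = 2.

2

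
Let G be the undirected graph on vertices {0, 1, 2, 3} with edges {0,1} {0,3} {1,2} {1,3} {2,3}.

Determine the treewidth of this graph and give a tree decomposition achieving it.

The largest bag has 3 vertices, giving width 2; this decomposition certifies tw(G) ≤ 2. On the other hand G contains the 3-clique {0, 1, 3}. A clique must lie in a single bag of any decomposition, so no decomposition can have width below 2. The upper and lower bounds meet at 2, so that is the treewidth.

Treewidth 2.
Bags: B1 = {0, 1, 3}  B2 = {1, 2, 3}
Tree: B1–B2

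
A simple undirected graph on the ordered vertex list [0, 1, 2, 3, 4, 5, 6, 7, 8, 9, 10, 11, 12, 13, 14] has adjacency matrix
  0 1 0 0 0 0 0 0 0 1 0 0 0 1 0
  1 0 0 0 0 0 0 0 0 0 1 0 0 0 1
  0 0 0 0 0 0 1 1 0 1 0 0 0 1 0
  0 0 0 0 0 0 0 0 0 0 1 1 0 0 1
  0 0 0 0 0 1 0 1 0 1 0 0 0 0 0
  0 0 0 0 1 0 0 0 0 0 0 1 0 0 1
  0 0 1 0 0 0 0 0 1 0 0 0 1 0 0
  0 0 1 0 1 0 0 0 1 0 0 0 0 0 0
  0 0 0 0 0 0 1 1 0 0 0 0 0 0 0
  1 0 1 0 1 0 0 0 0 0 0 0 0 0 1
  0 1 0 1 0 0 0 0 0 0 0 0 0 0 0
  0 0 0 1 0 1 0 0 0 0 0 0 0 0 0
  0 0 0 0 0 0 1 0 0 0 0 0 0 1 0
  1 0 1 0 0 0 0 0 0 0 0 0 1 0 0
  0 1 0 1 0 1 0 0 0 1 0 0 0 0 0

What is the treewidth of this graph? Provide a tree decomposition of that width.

Treewidth 3.
Bags: B1 = {6, 8, 12, 13}  B2 = {2, 6, 8, 13}  B3 = {2, 7, 8, 13}  B4 = {0, 2, 7, 13}  B5 = {0, 2, 7, 9}  B6 = {0, 4, 7, 9}  B7 = {0, 1, 4, 9}  B8 = {1, 4, 9, 14}  B9 = {1, 4, 5, 14}  B10 = {1, 5, 10, 14}  B11 = {3, 5, 10, 14}  B12 = {3, 5, 10, 11}
Tree: B1–B2, B2–B3, B3–B4, B4–B5, B5–B6, B6–B7, B7–B8, B8–B9, B9–B10, B10–B11, B11–B12

Every bag has size at most 4, so the width is 4 − 1 = 3 and tw(G) ≤ 3. For the lower bound: the 4 vertex sets {6,8,12}, {13}, {2}, {0,4,7,9} are disjoint, each induces a connected subgraph, and every pair is joined by at least one edge of G. Contracting each set to a single vertex therefore yields K_{4} as a minor, and since treewidth is minor-monotone, tw(G) ≥ tw(K_{4}) = 3. The upper and lower bounds meet at 3, so that is the treewidth.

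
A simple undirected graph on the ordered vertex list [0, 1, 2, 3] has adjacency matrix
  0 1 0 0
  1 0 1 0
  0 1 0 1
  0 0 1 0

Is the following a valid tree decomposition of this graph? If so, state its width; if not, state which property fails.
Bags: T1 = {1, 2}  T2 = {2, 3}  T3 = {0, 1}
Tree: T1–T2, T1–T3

Every vertex of G appears in some bag (union = {0, 1, 2, 3}); every edge is covered by a bag; and for each vertex v the set of bags containing v is connected in the bag tree. The decomposition is therefore valid. The largest bag has 2 vertices, so the width is 1.

Yes; width 1.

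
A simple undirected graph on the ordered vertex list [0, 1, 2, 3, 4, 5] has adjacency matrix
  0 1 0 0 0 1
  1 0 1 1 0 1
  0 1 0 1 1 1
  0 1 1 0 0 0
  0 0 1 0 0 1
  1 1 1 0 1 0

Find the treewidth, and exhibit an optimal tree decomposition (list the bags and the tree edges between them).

Treewidth 2.
One such decomposition:
Bags: B1 = {1, 2, 5}  B2 = {1, 2, 3}  B3 = {0, 1, 5}  B4 = {2, 4, 5}
Tree: B1–B2, B1–B3, B1–B4

Each bag holds 3 vertices, so the decomposition has width 2, which upper-bounds the treewidth. Conversely, {0, 1, 5} is a clique of size 3, and the vertices of any clique must share a bag in every tree decomposition; so some bag has ≥ 3 vertices and tw(G) ≥ 2. The upper and lower bounds meet at 2, so that is the treewidth.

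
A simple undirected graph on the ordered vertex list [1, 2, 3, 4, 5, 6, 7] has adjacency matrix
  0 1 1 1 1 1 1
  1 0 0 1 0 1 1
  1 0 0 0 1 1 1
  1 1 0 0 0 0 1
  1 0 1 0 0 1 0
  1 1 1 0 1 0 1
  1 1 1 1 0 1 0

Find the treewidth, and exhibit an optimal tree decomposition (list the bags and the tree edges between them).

The largest bag has 4 vertices, giving width 3; this decomposition certifies tw(G) ≤ 3. For the lower bound, the 4 vertices {1, 2, 4, 7} are pairwise adjacent, and any tree decomposition puts a clique entirely inside one bag — forcing width ≥ 3. Combining the bounds, tw(G) = 3.

Treewidth 3.
Bags: B1 = {1, 3, 5, 6}  B2 = {1, 3, 6, 7}  B3 = {1, 2, 6, 7}  B4 = {1, 2, 4, 7}
Tree: B1–B2, B2–B3, B3–B4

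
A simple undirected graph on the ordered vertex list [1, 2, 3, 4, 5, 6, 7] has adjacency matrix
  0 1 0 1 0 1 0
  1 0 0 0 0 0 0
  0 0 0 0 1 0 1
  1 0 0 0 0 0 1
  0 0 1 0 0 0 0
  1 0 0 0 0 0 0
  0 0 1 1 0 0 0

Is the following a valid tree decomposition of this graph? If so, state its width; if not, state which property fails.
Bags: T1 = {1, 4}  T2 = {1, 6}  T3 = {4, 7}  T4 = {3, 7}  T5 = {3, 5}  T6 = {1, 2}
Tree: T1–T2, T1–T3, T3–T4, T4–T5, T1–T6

Yes; width 1.

Vertex coverage: the bags together contain {1, 2, 3, 4, 5, 6, 7}, the full vertex set. Edge coverage: each edge of G has both endpoints in at least one bag. Running intersection: for every vertex, the bags containing it form a connected subtree. All three properties hold, so this is a valid tree decomposition of width max|bag| − 1 = 1, and hence tw(G) ≤ 1.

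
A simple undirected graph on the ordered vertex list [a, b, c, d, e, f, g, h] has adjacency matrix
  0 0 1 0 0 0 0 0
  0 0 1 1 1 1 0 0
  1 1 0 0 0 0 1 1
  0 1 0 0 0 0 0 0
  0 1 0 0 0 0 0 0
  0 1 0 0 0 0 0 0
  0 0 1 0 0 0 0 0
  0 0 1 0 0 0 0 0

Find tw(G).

A width-1 tree decomposition is:
Bags: B1 = {c, g}  B2 = {a, c}  B3 = {b, c}  B4 = {b, f}  B5 = {b, d}  B6 = {b, e}  B7 = {c, h}
Tree: B1–B2, B1–B3, B3–B4, B4–B5, B4–B6, B3–B7
Every bag has size at most 2, so the width is 2 − 1 = 1 and tw(G) ≤ 1. G has an edge, so its treewidth is at least 1. Combining the bounds, tw(G) = 1.

1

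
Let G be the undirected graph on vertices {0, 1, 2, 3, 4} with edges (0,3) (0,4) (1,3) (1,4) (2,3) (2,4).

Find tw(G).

A width-2 tree decomposition is:
Bags: B1 = {2, 3, 4}  B2 = {0, 3, 4}  B3 = {1, 3, 4}
Tree: B1–B2, B2–B3
The largest bag has 3 vertices, giving width 2; this decomposition certifies tw(G) ≤ 2. Since 2–4–0–3–2 is a cycle in G, G is not acyclic. Forests are exactly the graphs of treewidth ≤ 1, so tw(G) ≥ 2. Therefore the treewidth is 2.

2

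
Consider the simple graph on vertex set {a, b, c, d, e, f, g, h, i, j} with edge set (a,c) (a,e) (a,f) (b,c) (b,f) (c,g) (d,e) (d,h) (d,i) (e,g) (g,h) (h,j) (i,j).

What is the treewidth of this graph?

A width-2 tree decomposition is:
Bags: B1 = {h, i, j}  B2 = {d, h, i}  B3 = {d, g, h}  B4 = {d, e, g}  B5 = {c, e, g}  B6 = {a, c, e}  B7 = {a, b, c}  B8 = {a, b, f}
Tree: B1–B2, B2–B3, B3–B4, B4–B5, B5–B6, B6–B7, B7–B8
Every bag has size at most 3, so the width is 3 − 1 = 2 and tw(G) ≤ 2. For the lower bound, G contains the cycle j–i–d–h–j, so G is not a forest; only forests have treewidth ≤ 1, hence tw(G) ≥ 2. Therefore the treewidth is 2.

2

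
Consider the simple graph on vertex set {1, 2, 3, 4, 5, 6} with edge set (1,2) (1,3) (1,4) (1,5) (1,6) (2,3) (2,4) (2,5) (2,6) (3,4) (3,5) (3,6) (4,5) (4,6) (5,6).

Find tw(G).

A width-5 tree decomposition is:
Bags: B1 = {1, 2, 3, 4, 5, 6}
Tree: (single bag)
A single bag containing all 6 vertices is trivially a valid decomposition of width 5. Conversely, {1, 2, 3, 4, 5, 6} is a clique of size 6, and the vertices of any clique must share a bag in every tree decomposition; so some bag has ≥ 6 vertices and tw(G) ≥ 5. Hence tw(G) = 5 exactly.

5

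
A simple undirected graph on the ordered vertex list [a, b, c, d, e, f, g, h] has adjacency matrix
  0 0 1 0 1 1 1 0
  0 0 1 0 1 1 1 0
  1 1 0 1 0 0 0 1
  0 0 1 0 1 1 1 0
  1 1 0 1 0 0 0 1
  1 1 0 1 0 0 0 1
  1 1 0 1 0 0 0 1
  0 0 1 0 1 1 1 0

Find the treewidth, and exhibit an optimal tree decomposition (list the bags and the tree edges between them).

Treewidth 4.
One such decomposition:
Bags: B1 = {a, b, d, f, h}  B2 = {a, b, d, e, h}  B3 = {a, b, d, g, h}  B4 = {a, b, c, d, h}
Tree: B1–B2, B2–B3, B3–B4

The largest bag has 5 vertices, giving width 4; this decomposition certifies tw(G) ≤ 4. For the lower bound: the 5 vertex sets {a,f}, {b,e}, {g,h}, {d}, {c} are disjoint, each induces a connected subgraph, and every pair is joined by at least one edge of G. Contracting each set to a single vertex therefore yields K_{5} as a minor, and since treewidth is minor-monotone, tw(G) ≥ tw(K_{5}) = 4. Combining the bounds, tw(G) = 4.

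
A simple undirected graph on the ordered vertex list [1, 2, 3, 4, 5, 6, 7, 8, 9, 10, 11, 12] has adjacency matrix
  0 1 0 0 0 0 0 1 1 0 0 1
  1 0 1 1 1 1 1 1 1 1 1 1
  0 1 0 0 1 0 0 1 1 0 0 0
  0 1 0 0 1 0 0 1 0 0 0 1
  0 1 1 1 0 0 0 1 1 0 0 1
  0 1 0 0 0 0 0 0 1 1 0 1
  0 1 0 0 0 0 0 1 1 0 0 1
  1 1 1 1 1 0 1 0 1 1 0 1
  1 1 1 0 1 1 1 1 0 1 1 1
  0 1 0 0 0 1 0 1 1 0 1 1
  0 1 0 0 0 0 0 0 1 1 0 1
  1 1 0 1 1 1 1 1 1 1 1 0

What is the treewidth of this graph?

A width-4 tree decomposition is:
Bags: B1 = {2, 7, 8, 9, 12}  B2 = {2, 8, 9, 10, 12}  B3 = {2, 6, 9, 10, 12}  B4 = {2, 5, 8, 9, 12}  B5 = {2, 9, 10, 11, 12}  B6 = {2, 3, 5, 8, 9}  B7 = {2, 4, 5, 8, 12}  B8 = {1, 2, 8, 9, 12}
Tree: B1–B2, B2–B3, B2–B4, B3–B5, B4–B6, B4–B7, B4–B8
The largest bag has 5 vertices, giving width 4; this decomposition certifies tw(G) ≤ 4. Conversely, {2, 3, 5, 8, 9} is a clique of size 5, and the vertices of any clique must share a bag in every tree decomposition; so some bag has ≥ 5 vertices and tw(G) ≥ 4. Hence tw(G) = 4 exactly.

4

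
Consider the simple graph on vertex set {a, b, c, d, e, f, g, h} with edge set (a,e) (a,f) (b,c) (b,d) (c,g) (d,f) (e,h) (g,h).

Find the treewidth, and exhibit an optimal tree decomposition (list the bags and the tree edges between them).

Treewidth 2.
One optimal decomposition is:
Bags: B1 = {e, g, h}  B2 = {a, e, g}  B3 = {a, f, g}  B4 = {d, f, g}  B5 = {b, d, g}  B6 = {b, c, g}
Tree: B1–B2, B2–B3, B3–B4, B4–B5, B5–B6

Every bag has size at most 3, so the width is 3 − 1 = 2 and tw(G) ≤ 2. Since g–h–e–a–f–d–b–c–g is a cycle in G, G is not acyclic. Forests are exactly the graphs of treewidth ≤ 1, so tw(G) ≥ 2. Therefore the treewidth is 2.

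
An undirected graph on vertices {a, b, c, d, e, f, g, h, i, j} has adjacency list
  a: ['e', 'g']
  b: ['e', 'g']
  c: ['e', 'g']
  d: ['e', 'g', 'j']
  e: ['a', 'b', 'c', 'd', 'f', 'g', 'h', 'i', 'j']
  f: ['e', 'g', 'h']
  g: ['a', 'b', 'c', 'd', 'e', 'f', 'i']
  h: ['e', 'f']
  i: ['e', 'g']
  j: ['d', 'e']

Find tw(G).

A width-2 tree decomposition is:
Bags: B1 = {d, e, g}  B2 = {b, e, g}  B3 = {e, g, i}  B4 = {e, f, g}  B5 = {a, e, g}  B6 = {d, e, j}  B7 = {e, f, h}  B8 = {c, e, g}
Tree: B1–B2, B2–B3, B2–B4, B3–B5, B1–B6, B4–B7, B1–B8
Each bag holds 3 vertices, so the decomposition has width 2, which upper-bounds the treewidth. For the lower bound, the 3 vertices {d, e, g} are pairwise adjacent, and any tree decomposition puts a clique entirely inside one bag — forcing width ≥ 2. Hence tw(G) = 2 exactly.

2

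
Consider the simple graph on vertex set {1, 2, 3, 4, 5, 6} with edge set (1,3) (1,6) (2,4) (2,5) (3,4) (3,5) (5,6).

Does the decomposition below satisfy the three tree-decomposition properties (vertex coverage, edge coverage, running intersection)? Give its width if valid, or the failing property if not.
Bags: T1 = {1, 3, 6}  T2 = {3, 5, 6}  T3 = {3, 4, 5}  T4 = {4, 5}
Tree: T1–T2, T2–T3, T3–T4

No — vertex 2 appears in no bag.

A tree decomposition must satisfy three properties: every vertex lies in some bag; for every edge, both endpoints lie together in some bag; and for every vertex, the bags containing it form a connected subtree. Here vertex 2 appears in no bag, so the decomposition is invalid.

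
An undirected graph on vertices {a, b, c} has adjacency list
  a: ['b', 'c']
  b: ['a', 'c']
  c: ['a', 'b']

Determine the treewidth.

A width-2 tree decomposition is:
Bags: B1 = {a, b, c}
Tree: (single bag)
A single bag containing all 3 vertices is trivially a valid decomposition of width 2. For the lower bound, the 3 vertices {a, b, c} are pairwise adjacent, and any tree decomposition puts a clique entirely inside one bag — forcing width ≥ 2. Combining the bounds, tw(G) = 2.

2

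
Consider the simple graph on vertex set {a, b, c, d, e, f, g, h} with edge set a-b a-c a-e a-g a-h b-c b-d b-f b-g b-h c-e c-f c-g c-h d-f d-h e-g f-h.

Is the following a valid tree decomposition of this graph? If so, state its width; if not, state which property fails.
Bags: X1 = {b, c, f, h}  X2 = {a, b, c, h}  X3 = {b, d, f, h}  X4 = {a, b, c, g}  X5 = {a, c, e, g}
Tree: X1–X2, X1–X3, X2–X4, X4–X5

Vertex coverage: the bags together contain {a, b, c, d, e, f, g, h}, the full vertex set. Edge coverage: each edge of G has both endpoints in at least one bag. Running intersection: for every vertex, the bags containing it form a connected subtree. All three properties hold, so this is a valid tree decomposition of width max|bag| − 1 = 3, and hence tw(G) ≤ 3.

Yes; width 3.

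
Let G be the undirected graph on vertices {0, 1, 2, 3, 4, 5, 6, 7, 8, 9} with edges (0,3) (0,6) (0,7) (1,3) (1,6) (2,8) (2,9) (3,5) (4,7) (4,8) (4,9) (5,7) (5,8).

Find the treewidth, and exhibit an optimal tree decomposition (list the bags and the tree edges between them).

Every bag has size at most 3, so the width is 3 − 1 = 2 and tw(G) ≤ 2. Since 9–2–8–4–9 is a cycle in G, G is not acyclic. Forests are exactly the graphs of treewidth ≤ 1, so tw(G) ≥ 2. The upper and lower bounds meet at 2, so that is the treewidth.

Treewidth 2.
One such decomposition:
Bags: B1 = {2, 4, 9}  B2 = {2, 4, 8}  B3 = {4, 7, 8}  B4 = {5, 7, 8}  B5 = {0, 5, 7}  B6 = {0, 3, 5}  B7 = {0, 3, 6}  B8 = {1, 3, 6}
Tree: B1–B2, B2–B3, B3–B4, B4–B5, B5–B6, B6–B7, B7–B8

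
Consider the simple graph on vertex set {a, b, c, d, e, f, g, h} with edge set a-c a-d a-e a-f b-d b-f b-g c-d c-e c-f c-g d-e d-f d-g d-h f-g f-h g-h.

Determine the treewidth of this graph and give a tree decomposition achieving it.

The largest bag has 4 vertices, giving width 3; this decomposition certifies tw(G) ≤ 3. Conversely, {a, c, d, e} is a clique of size 4, and the vertices of any clique must share a bag in every tree decomposition; so some bag has ≥ 4 vertices and tw(G) ≥ 3. Therefore the treewidth is 3.

Treewidth 3.
One such decomposition:
Bags: B1 = {a, c, d, f}  B2 = {c, d, f, g}  B3 = {a, c, d, e}  B4 = {d, f, g, h}  B5 = {b, d, f, g}
Tree: B1–B2, B1–B3, B2–B4, B4–B5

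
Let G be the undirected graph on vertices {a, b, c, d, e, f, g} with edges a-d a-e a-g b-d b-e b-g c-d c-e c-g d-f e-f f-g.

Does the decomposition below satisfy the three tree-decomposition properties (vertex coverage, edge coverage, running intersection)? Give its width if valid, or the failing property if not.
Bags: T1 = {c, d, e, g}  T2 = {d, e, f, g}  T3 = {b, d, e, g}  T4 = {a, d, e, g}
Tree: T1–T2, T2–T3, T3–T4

Vertex coverage: the bags together contain {a, b, c, d, e, f, g}, the full vertex set. Edge coverage: each edge of G has both endpoints in at least one bag. Running intersection: for every vertex, the bags containing it form a connected subtree. All three properties hold, so this is a valid tree decomposition of width max|bag| − 1 = 3, and hence tw(G) ≤ 3.

Yes; width 3.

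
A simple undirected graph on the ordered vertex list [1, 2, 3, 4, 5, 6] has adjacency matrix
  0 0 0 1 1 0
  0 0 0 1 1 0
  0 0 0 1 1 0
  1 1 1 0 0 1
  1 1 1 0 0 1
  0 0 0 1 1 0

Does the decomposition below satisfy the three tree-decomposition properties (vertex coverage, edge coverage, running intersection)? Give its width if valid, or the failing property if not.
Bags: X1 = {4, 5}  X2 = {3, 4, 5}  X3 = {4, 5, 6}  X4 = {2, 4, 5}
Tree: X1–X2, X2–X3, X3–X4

No — vertex 1 appears in no bag.

A tree decomposition must satisfy three properties: every vertex lies in some bag; for every edge, both endpoints lie together in some bag; and for every vertex, the bags containing it form a connected subtree. Here vertex 1 appears in no bag, so the decomposition is invalid.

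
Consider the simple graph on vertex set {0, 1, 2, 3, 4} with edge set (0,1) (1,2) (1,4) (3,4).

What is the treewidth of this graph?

1

A width-1 tree decomposition is:
Bags: B1 = {1, 2}  B2 = {1, 4}  B3 = {3, 4}  B4 = {0, 1}
Tree: B1–B2, B2–B3, B2–B4
Every bag has size at most 2, so the width is 2 − 1 = 1 and tw(G) ≤ 1. Any graph with an edge has treewidth ≥ 1, and G has the edge 2–1. Therefore the treewidth is 1.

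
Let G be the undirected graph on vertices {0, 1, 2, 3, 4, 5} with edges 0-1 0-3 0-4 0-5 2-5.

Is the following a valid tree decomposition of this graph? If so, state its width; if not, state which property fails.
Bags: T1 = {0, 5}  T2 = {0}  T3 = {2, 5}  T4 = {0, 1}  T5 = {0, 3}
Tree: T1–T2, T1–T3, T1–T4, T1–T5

No — vertex 4 appears in no bag.

A tree decomposition must satisfy three properties: every vertex lies in some bag; for every edge, both endpoints lie together in some bag; and for every vertex, the bags containing it form a connected subtree. Here vertex 4 appears in no bag, so the decomposition is invalid.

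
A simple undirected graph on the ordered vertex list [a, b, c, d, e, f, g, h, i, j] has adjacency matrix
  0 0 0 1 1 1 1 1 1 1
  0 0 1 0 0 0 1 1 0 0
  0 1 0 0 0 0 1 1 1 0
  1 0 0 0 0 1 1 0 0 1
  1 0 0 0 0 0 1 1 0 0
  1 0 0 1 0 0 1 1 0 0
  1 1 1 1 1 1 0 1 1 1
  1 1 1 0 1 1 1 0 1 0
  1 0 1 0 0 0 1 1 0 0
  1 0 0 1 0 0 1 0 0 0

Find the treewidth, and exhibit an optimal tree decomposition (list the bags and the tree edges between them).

Each bag holds 4 vertices, so the decomposition has width 3, which upper-bounds the treewidth. On the other hand G contains the 4-clique {a, d, g, j}. A clique must lie in a single bag of any decomposition, so no decomposition can have width below 3. Hence tw(G) = 3 exactly.

Treewidth 3.
Bags: B1 = {a, f, g, h}  B2 = {a, d, f, g}  B3 = {a, g, h, i}  B4 = {c, g, h, i}  B5 = {b, c, g, h}  B6 = {a, d, g, j}  B7 = {a, e, g, h}
Tree: B1–B2, B1–B3, B3–B4, B4–B5, B2–B6, B1–B7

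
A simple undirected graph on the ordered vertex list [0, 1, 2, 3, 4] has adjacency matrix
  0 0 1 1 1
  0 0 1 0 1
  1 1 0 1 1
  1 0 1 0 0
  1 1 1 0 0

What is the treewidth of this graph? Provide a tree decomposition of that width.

Treewidth 2.
Bags: B1 = {0, 2, 4}  B2 = {0, 2, 3}  B3 = {1, 2, 4}
Tree: B1–B2, B1–B3

The largest bag has 3 vertices, giving width 2; this decomposition certifies tw(G) ≤ 2. For the lower bound, the 3 vertices {0, 2, 3} are pairwise adjacent, and any tree decomposition puts a clique entirely inside one bag — forcing width ≥ 2. Therefore the treewidth is 2.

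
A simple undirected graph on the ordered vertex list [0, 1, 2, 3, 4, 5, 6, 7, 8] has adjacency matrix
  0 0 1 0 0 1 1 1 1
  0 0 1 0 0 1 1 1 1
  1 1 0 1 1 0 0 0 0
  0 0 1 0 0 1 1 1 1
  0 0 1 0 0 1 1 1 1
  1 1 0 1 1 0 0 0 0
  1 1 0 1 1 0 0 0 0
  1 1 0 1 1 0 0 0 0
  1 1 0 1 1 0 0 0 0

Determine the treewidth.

4

A width-4 tree decomposition is:
Bags: B1 = {0, 1, 3, 4, 6}  B2 = {0, 1, 3, 4, 7}  B3 = {0, 1, 3, 4, 5}  B4 = {0, 1, 3, 4, 8}  B5 = {0, 1, 2, 3, 4}
Tree: B1–B2, B2–B3, B3–B4, B4–B5
Every bag has size at most 5, so the width is 5 − 1 = 4 and tw(G) ≤ 4. For the lower bound: the 5 vertex sets {3,6}, {4,7}, {0,5}, {1}, {8} are disjoint, each induces a connected subgraph, and every pair is joined by at least one edge of G. Contracting each set to a single vertex therefore yields K_{5} as a minor, and since treewidth is minor-monotone, tw(G) ≥ tw(K_{5}) = 4. Hence tw(G) = 4 exactly.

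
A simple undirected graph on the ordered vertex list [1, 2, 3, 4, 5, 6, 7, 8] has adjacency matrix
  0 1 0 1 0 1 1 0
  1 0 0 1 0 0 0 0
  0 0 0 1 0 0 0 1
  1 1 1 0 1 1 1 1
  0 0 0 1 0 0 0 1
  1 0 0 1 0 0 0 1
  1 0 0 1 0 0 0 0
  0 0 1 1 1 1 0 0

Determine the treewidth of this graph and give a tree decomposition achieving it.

Each bag holds 3 vertices, so the decomposition has width 2, which upper-bounds the treewidth. Conversely, {3, 4, 8} is a clique of size 3, and the vertices of any clique must share a bag in every tree decomposition; so some bag has ≥ 3 vertices and tw(G) ≥ 2. Therefore the treewidth is 2.

Treewidth 2.
Bags: B1 = {1, 4, 6}  B2 = {4, 6, 8}  B3 = {4, 5, 8}  B4 = {3, 4, 8}  B5 = {1, 2, 4}  B6 = {1, 4, 7}
Tree: B1–B2, B2–B3, B3–B4, B1–B5, B5–B6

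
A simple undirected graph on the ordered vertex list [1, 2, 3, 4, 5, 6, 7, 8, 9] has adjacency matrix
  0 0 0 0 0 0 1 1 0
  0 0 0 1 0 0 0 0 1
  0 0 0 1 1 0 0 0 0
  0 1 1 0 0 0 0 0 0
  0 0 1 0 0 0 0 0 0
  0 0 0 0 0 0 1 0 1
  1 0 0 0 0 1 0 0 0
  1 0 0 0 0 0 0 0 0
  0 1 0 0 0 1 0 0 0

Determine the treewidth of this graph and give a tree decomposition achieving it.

Each bag holds 2 vertices, so the decomposition has width 1, which upper-bounds the treewidth. Any graph with an edge has treewidth ≥ 1, and G has the edge 8–1. Therefore the treewidth is 1.

Treewidth 1.
Bags: B1 = {1, 8}  B2 = {1, 7}  B3 = {6, 7}  B4 = {6, 9}  B5 = {2, 9}  B6 = {2, 4}  B7 = {3, 4}  B8 = {3, 5}
Tree: B1–B2, B2–B3, B3–B4, B4–B5, B5–B6, B6–B7, B7–B8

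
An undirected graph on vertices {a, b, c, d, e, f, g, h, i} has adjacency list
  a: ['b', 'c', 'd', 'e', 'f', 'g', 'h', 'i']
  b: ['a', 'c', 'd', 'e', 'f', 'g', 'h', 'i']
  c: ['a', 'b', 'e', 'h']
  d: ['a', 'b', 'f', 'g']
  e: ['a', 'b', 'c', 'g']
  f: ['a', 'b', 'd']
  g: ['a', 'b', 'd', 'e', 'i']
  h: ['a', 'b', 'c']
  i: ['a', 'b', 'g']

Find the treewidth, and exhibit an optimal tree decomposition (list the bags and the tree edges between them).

Treewidth 3.
One such decomposition:
Bags: B1 = {a, b, e, g}  B2 = {a, b, d, g}  B3 = {a, b, c, e}  B4 = {a, b, c, h}  B5 = {a, b, d, f}  B6 = {a, b, g, i}
Tree: B1–B2, B1–B3, B3–B4, B2–B5, B1–B6

Each bag holds 4 vertices, so the decomposition has width 3, which upper-bounds the treewidth. Conversely, {a, b, d, g} is a clique of size 4, and the vertices of any clique must share a bag in every tree decomposition; so some bag has ≥ 4 vertices and tw(G) ≥ 3. Combining the bounds, tw(G) = 3.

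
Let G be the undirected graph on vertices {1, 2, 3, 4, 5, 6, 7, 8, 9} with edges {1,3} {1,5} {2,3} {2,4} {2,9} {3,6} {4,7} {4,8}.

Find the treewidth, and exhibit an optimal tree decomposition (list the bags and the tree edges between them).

The largest bag has 2 vertices, giving width 1; this decomposition certifies tw(G) ≤ 1. G has an edge, so its treewidth is at least 1. The upper and lower bounds meet at 1, so that is the treewidth.

Treewidth 1.
Bags: B1 = {3, 6}  B2 = {1, 3}  B3 = {2, 3}  B4 = {2, 4}  B5 = {4, 7}  B6 = {1, 5}  B7 = {4, 8}  B8 = {2, 9}
Tree: B1–B2, B1–B3, B3–B4, B4–B5, B2–B6, B4–B7, B3–B8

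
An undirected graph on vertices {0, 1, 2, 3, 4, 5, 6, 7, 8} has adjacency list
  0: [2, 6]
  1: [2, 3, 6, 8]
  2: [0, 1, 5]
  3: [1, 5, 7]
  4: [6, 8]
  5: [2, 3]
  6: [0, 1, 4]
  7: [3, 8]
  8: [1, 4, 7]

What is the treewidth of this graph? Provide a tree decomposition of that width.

Treewidth 3.
One optimal decomposition is:
Bags: B1 = {3, 5, 7, 8}  B2 = {1, 3, 5, 8}  B3 = {1, 2, 5, 8}  B4 = {1, 2, 4, 8}  B5 = {1, 2, 4, 6}  B6 = {0, 2, 4, 6}
Tree: B1–B2, B2–B3, B3–B4, B4–B5, B5–B6

Every bag has size at most 4, so the width is 4 − 1 = 3 and tw(G) ≤ 3. For the lower bound: the 4 vertex sets {3,5,7}, {8}, {1}, {0,2,4,6} are disjoint, each induces a connected subgraph, and every pair is joined by at least one edge of G. Contracting each set to a single vertex therefore yields K_{4} as a minor, and since treewidth is minor-monotone, tw(G) ≥ tw(K_{4}) = 3. Therefore the treewidth is 3.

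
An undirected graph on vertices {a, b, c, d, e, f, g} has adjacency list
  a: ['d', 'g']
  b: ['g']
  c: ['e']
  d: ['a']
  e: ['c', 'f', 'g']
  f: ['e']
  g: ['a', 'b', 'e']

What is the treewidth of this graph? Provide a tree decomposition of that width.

The largest bag has 2 vertices, giving width 1; this decomposition certifies tw(G) ≤ 1. G has an edge, so its treewidth is at least 1. Hence tw(G) = 1 exactly.

Treewidth 1.
One such decomposition:
Bags: B1 = {e, g}  B2 = {a, g}  B3 = {c, e}  B4 = {a, d}  B5 = {b, g}  B6 = {e, f}
Tree: B1–B2, B1–B3, B2–B4, B2–B5, B1–B6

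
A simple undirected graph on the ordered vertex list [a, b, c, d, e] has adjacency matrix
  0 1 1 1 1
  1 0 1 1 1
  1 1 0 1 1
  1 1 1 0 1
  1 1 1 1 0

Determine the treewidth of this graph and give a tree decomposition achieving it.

Treewidth 4.
One optimal decomposition is:
Bags: B1 = {a, b, c, d, e}
Tree: (single bag)

With just one bag of size 5, the width is 5 − 1 = 4, so tw(G) ≤ 4. For the lower bound, the 5 vertices {a, b, c, d, e} are pairwise adjacent, and any tree decomposition puts a clique entirely inside one bag — forcing width ≥ 4. Combining the bounds, tw(G) = 4.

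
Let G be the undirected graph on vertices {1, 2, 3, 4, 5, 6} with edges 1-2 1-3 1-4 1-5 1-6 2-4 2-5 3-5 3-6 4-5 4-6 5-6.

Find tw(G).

3

A width-3 tree decomposition is:
Bags: B1 = {1, 2, 4, 5}  B2 = {1, 4, 5, 6}  B3 = {1, 3, 5, 6}
Tree: B1–B2, B2–B3
Each bag holds 4 vertices, so the decomposition has width 3, which upper-bounds the treewidth. Conversely, {1, 3, 5, 6} is a clique of size 4, and the vertices of any clique must share a bag in every tree decomposition; so some bag has ≥ 4 vertices and tw(G) ≥ 3. Combining the bounds, tw(G) = 3.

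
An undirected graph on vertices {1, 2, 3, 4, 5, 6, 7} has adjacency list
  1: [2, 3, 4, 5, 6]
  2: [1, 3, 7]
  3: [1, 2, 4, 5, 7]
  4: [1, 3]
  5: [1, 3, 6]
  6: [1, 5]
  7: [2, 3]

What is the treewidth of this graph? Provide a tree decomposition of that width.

Treewidth 2.
One such decomposition:
Bags: B1 = {1, 3, 5}  B2 = {1, 2, 3}  B3 = {1, 5, 6}  B4 = {2, 3, 7}  B5 = {1, 3, 4}
Tree: B1–B2, B1–B3, B2–B4, B1–B5

Each bag holds 3 vertices, so the decomposition has width 2, which upper-bounds the treewidth. On the other hand G contains the 3-clique {1, 2, 3}. A clique must lie in a single bag of any decomposition, so no decomposition can have width below 2. Combining the bounds, tw(G) = 2.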